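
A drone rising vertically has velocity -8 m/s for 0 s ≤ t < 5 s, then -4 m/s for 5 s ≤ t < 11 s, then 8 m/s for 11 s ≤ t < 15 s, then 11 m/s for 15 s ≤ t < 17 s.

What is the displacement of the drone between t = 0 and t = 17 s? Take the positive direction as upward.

-10 m

Displacement is the signed area under the v-t curve.
0–5 s: -8 × 5 = -40 m
5–11 s: -4 × 6 = -24 m
11–15 s: 8 × 4 = 32 m
15–17 s: 11 × 2 = 22 m
Net displacement = -10 m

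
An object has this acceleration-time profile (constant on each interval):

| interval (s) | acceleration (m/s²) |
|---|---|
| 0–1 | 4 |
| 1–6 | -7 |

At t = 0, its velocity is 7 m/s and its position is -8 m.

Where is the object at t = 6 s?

-31.5 m

On each constant-a segment, Δv = aΔt and Δx = v₀Δt + ½aΔt²; chain segment to segment.
0–1 s: v starts 7 m/s; Δx = 7·1 + ½·4·1² = 9 m; v ends 11 m/s.
1–6 s: v starts 11 m/s; Δx = 11·5 + ½·-7·5² = -32.5 m; v ends -24 m/s.
x(6) = -8 + Σ Δx = -31.5 m.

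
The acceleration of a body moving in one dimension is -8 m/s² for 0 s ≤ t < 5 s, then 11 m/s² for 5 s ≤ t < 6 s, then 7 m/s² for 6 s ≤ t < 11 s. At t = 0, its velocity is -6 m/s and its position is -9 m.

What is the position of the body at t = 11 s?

-267 m

On each constant-a segment, Δv = aΔt and Δx = v₀Δt + ½aΔt²; chain segment to segment.
0–5 s: v starts -6 m/s; Δx = -6·5 + ½·-8·5² = -130 m; v ends -46 m/s.
5–6 s: v starts -46 m/s; Δx = -46·1 + ½·11·1² = -40.5 m; v ends -35 m/s.
6–11 s: v starts -35 m/s; Δx = -35·5 + ½·7·5² = -87.5 m; v ends 0 m/s.
x(11) = -9 + Σ Δx = -267 m.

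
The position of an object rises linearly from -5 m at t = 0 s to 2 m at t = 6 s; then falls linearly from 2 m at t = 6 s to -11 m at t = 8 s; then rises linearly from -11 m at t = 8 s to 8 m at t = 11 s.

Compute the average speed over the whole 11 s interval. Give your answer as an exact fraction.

Average speed = (total path length)/(elapsed time); on a piecewise-linear x-t graph the path length is Σ|Δx|.
0–6 s: |Δx| = |2 − -5| = 7 m
6–8 s: |Δx| = |-11 − 2| = 13 m
8–11 s: |Δx| = |8 − -11| = 19 m
Total path = 39 m; average speed = 39/11 = 39/11 m/s.

39/11 m/s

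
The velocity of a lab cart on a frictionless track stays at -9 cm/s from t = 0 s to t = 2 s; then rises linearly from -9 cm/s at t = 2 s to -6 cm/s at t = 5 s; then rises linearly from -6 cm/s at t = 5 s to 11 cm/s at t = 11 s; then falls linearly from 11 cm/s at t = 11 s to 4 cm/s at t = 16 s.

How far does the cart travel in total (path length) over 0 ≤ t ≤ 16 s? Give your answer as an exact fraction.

1797/17 cm

Total distance travelled is ∫|v| dt — sum the magnitudes of each area piece.
0–2 s: |-9| × 2 = 18 cm
2–5 s: |½(-9 + -6)(3)| = 22.5 cm
5–11 s: v = 0 at t = 121/17 s; triangle areas 108/17 + 363/17 = 471/17 cm
11–16 s: |½(11 + 4)(5)| = 37.5 cm
Total distance = 1797/17 cm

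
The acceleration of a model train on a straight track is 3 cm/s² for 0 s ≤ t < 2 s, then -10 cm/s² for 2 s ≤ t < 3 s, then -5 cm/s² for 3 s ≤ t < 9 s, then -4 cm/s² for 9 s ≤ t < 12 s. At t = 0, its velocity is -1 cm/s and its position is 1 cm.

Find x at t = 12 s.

On each constant-a segment, Δv = aΔt and Δx = v₀Δt + ½aΔt²; chain segment to segment.
0–2 s: v starts -1 cm/s; Δx = -1·2 + ½·3·2² = 4 cm; v ends 5 cm/s.
2–3 s: v starts 5 cm/s; Δx = 5·1 + ½·-10·1² = 0 cm; v ends -5 cm/s.
3–9 s: v starts -5 cm/s; Δx = -5·6 + ½·-5·6² = -120 cm; v ends -35 cm/s.
9–12 s: v starts -35 cm/s; Δx = -35·3 + ½·-4·3² = -123 cm; v ends -47 cm/s.
x(12) = 1 + Σ Δx = -238 cm.

-238 cm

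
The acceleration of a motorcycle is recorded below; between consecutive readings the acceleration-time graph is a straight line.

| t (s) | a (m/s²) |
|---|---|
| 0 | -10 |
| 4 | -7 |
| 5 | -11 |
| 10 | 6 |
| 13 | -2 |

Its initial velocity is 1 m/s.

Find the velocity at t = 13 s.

Δv equals the area under the a-t graph; then v = v₀ + Δv.
0–4 s: ½(-10 + -7)(4) = -34 m/s
4–5 s: ½(-7 + -11)(1) = -9 m/s
5–10 s: ½(-11 + 6)(5) = -12.5 m/s
10–13 s: ½(6 + -2)(3) = 6 m/s
Δv = -49.5 m/s, so v(13) = 1 + (-49.5) = -48.5 m/s.

-48.5 m/s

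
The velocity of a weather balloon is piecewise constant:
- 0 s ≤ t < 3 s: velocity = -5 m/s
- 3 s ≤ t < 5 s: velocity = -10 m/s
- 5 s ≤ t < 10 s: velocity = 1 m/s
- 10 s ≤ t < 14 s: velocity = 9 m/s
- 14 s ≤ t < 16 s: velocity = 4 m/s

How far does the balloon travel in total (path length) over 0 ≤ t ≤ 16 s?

84 m

Distance (not displacement) is the total path length: add the absolute areas under v-t.
0–3 s: |-5| × 3 = 15 m
3–5 s: |-10| × 2 = 20 m
5–10 s: |1| × 5 = 5 m
10–14 s: |9| × 4 = 36 m
14–16 s: |4| × 2 = 8 m
Total distance = 84 m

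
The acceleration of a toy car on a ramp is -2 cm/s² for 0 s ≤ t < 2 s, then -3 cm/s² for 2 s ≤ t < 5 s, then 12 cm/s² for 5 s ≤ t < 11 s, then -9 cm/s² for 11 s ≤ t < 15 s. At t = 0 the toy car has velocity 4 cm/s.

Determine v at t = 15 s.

27 cm/s

Δv equals the area under the a-t graph; then v = v₀ + Δv.
0–2 s: -2 × 2 = -4 cm/s
2–5 s: -3 × 3 = -9 cm/s
5–11 s: 12 × 6 = 72 cm/s
11–15 s: -9 × 4 = -36 cm/s
Δv = 23 cm/s, so v(15) = 4 + (23) = 27 cm/s.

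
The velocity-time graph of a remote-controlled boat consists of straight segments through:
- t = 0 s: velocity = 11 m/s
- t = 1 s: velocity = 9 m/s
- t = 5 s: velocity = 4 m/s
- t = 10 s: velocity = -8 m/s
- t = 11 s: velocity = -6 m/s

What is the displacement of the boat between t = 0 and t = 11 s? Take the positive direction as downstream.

19 m

Net displacement equals the area under the velocity-time graph (areas below the axis count negative).
0–1 s: ½(11 + 9)(1) = 10 m
1–5 s: ½(9 + 4)(4) = 26 m
5–10 s: ½(4 + -8)(5) = -10 m
10–11 s: ½(-8 + -6)(1) = -7 m
Net displacement = 19 m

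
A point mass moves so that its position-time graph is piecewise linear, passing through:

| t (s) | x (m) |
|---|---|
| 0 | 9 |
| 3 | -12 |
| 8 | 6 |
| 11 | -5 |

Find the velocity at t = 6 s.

3.6 m/s

Velocity is the slope of the x-t graph on 3–8 s: (6 − -12)/(8 − 3) = 3.6 m/s.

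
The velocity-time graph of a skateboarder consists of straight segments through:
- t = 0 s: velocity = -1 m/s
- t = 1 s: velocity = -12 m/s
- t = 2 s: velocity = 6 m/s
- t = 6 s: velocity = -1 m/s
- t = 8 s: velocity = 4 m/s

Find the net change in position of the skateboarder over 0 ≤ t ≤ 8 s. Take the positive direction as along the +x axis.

3.5 m

Net displacement equals the area under the velocity-time graph (areas below the axis count negative).
0–1 s: ½(-1 + -12)(1) = -6.5 m
1–2 s: ½(-12 + 6)(1) = -3 m
2–6 s: ½(6 + -1)(4) = 10 m
6–8 s: ½(-1 + 4)(2) = 3 m
Net displacement = 3.5 m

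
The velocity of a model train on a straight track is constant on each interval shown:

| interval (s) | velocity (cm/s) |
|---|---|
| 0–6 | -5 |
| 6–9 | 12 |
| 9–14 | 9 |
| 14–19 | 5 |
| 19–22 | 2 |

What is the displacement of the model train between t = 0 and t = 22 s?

82 cm

Net displacement equals the area under the velocity-time graph (areas below the axis count negative).
0–6 s: -5 × 6 = -30 cm
6–9 s: 12 × 3 = 36 cm
9–14 s: 9 × 5 = 45 cm
14–19 s: 5 × 5 = 25 cm
19–22 s: 2 × 3 = 6 cm
Net displacement = 82 cm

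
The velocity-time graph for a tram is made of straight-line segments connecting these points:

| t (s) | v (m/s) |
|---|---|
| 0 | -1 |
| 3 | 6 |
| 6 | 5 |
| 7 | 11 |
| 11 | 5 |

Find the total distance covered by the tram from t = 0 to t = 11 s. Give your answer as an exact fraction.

Total distance travelled is ∫|v| dt — sum the magnitudes of each area piece.
0–3 s: v = 0 at t = 3/7 s; triangle areas 3/14 + 54/7 = 111/14 m
3–6 s: |½(6 + 5)(3)| = 16.5 m
6–7 s: |½(5 + 11)(1)| = 8 m
7–11 s: |½(11 + 5)(4)| = 32 m
Total distance = 451/7 m

451/7 m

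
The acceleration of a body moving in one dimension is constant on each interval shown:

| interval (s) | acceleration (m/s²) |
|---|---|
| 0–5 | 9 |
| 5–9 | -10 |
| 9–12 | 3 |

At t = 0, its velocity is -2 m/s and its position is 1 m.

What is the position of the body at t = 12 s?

218 m

On each constant-a segment, Δv = aΔt and Δx = v₀Δt + ½aΔt²; chain segment to segment.
0–5 s: v starts -2 m/s; Δx = -2·5 + ½·9·5² = 102.5 m; v ends 43 m/s.
5–9 s: v starts 43 m/s; Δx = 43·4 + ½·-10·4² = 92 m; v ends 3 m/s.
9–12 s: v starts 3 m/s; Δx = 3·3 + ½·3·3² = 22.5 m; v ends 12 m/s.
x(12) = 1 + Σ Δx = 218 m.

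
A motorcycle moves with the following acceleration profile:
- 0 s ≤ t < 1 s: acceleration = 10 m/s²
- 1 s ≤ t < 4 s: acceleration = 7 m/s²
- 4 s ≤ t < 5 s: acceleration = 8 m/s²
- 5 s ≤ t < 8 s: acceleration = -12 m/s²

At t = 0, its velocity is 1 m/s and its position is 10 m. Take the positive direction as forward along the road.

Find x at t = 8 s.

On each constant-a segment, Δv = aΔt and Δx = v₀Δt + ½aΔt²; chain segment to segment.
0–1 s: v starts 1 m/s; Δx = 1·1 + ½·10·1² = 6 m; v ends 11 m/s.
1–4 s: v starts 11 m/s; Δx = 11·3 + ½·7·3² = 64.5 m; v ends 32 m/s.
4–5 s: v starts 32 m/s; Δx = 32·1 + ½·8·1² = 36 m; v ends 40 m/s.
5–8 s: v starts 40 m/s; Δx = 40·3 + ½·-12·3² = 66 m; v ends 4 m/s.
x(8) = 10 + Σ Δx = 182.5 m.

182.5 m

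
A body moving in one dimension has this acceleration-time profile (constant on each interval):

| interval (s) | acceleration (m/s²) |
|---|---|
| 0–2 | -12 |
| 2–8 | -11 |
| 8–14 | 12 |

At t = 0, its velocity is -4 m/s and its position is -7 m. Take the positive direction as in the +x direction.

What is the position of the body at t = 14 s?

-753 m

On each constant-a segment, Δv = aΔt and Δx = v₀Δt + ½aΔt²; chain segment to segment.
0–2 s: v starts -4 m/s; Δx = -4·2 + ½·-12·2² = -32 m; v ends -28 m/s.
2–8 s: v starts -28 m/s; Δx = -28·6 + ½·-11·6² = -366 m; v ends -94 m/s.
8–14 s: v starts -94 m/s; Δx = -94·6 + ½·12·6² = -348 m; v ends -22 m/s.
x(14) = -7 + Σ Δx = -753 m.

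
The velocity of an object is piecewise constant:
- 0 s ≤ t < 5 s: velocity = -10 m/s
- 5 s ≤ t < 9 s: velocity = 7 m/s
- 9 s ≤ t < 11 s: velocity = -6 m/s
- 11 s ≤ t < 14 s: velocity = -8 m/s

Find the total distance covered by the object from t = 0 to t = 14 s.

114 m

Distance (not displacement) is the total path length: add the absolute areas under v-t.
0–5 s: |-10| × 5 = 50 m
5–9 s: |7| × 4 = 28 m
9–11 s: |-6| × 2 = 12 m
11–14 s: |-8| × 3 = 24 m
Total distance = 114 m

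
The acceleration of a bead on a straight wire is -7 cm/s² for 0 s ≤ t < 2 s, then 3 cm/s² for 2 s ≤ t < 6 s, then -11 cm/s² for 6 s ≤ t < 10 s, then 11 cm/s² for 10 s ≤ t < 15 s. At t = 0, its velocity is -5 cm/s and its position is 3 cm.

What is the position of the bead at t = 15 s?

On each constant-a segment, Δv = aΔt and Δx = v₀Δt + ½aΔt²; chain segment to segment.
0–2 s: v starts -5 cm/s; Δx = -5·2 + ½·-7·2² = -24 cm; v ends -19 cm/s.
2–6 s: v starts -19 cm/s; Δx = -19·4 + ½·3·4² = -52 cm; v ends -7 cm/s.
6–10 s: v starts -7 cm/s; Δx = -7·4 + ½·-11·4² = -116 cm; v ends -51 cm/s.
10–15 s: v starts -51 cm/s; Δx = -51·5 + ½·11·5² = -117.5 cm; v ends 4 cm/s.
x(15) = 3 + Σ Δx = -306.5 cm.

-306.5 cm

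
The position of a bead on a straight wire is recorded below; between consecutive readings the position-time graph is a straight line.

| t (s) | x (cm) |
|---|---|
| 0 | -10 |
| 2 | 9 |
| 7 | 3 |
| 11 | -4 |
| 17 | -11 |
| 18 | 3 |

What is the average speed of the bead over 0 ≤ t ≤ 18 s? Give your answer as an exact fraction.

53/18 cm/s

Average speed = (total path length)/(elapsed time); on a piecewise-linear x-t graph the path length is Σ|Δx|.
0–2 s: |Δx| = |9 − -10| = 19 cm
2–7 s: |Δx| = |3 − 9| = 6 cm
7–11 s: |Δx| = |-4 − 3| = 7 cm
11–17 s: |Δx| = |-11 − -4| = 7 cm
17–18 s: |Δx| = |3 − -11| = 14 cm
Total path = 53 cm; average speed = 53/18 = 53/18 cm/s.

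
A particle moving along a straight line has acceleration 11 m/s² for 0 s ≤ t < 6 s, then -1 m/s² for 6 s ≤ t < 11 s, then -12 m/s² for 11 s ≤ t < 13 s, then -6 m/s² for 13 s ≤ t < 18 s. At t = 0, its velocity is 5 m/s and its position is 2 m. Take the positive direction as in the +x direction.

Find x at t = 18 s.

On each constant-a segment, Δv = aΔt and Δx = v₀Δt + ½aΔt²; chain segment to segment.
0–6 s: v starts 5 m/s; Δx = 5·6 + ½·11·6² = 228 m; v ends 71 m/s.
6–11 s: v starts 71 m/s; Δx = 71·5 + ½·-1·5² = 342.5 m; v ends 66 m/s.
11–13 s: v starts 66 m/s; Δx = 66·2 + ½·-12·2² = 108 m; v ends 42 m/s.
13–18 s: v starts 42 m/s; Δx = 42·5 + ½·-6·5² = 135 m; v ends 12 m/s.
x(18) = 2 + Σ Δx = 815.5 m.

815.5 m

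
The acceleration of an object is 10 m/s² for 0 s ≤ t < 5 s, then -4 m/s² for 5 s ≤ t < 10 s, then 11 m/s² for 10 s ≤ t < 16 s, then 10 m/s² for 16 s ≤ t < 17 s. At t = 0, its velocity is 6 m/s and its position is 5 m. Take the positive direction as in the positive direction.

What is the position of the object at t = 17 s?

On each constant-a segment, Δv = aΔt and Δx = v₀Δt + ½aΔt²; chain segment to segment.
0–5 s: v starts 6 m/s; Δx = 6·5 + ½·10·5² = 155 m; v ends 56 m/s.
5–10 s: v starts 56 m/s; Δx = 56·5 + ½·-4·5² = 230 m; v ends 36 m/s.
10–16 s: v starts 36 m/s; Δx = 36·6 + ½·11·6² = 414 m; v ends 102 m/s.
16–17 s: v starts 102 m/s; Δx = 102·1 + ½·10·1² = 107 m; v ends 112 m/s.
x(17) = 5 + Σ Δx = 911 m.

911 m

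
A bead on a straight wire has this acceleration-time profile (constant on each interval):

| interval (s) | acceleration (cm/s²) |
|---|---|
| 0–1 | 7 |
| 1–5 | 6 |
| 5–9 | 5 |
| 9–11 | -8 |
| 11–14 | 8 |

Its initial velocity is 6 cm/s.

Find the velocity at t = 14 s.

65 cm/s

Δv equals the area under the a-t graph; then v = v₀ + Δv.
0–1 s: 7 × 1 = 7 cm/s
1–5 s: 6 × 4 = 24 cm/s
5–9 s: 5 × 4 = 20 cm/s
9–11 s: -8 × 2 = -16 cm/s
11–14 s: 8 × 3 = 24 cm/s
Δv = 59 cm/s, so v(14) = 6 + (59) = 65 cm/s.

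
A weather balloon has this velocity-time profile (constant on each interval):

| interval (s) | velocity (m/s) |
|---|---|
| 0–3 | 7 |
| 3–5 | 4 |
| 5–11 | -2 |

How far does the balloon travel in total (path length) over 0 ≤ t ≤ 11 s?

41 m

Distance (not displacement) is the total path length: add the absolute areas under v-t.
0–3 s: |7| × 3 = 21 m
3–5 s: |4| × 2 = 8 m
5–11 s: |-2| × 6 = 12 m
Total distance = 41 m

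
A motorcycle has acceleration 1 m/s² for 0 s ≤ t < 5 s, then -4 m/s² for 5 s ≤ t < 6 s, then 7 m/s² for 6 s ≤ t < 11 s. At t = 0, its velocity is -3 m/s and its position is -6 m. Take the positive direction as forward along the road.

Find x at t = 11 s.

On each constant-a segment, Δv = aΔt and Δx = v₀Δt + ½aΔt²; chain segment to segment.
0–5 s: v starts -3 m/s; Δx = -3·5 + ½·1·5² = -2.5 m; v ends 2 m/s.
5–6 s: v starts 2 m/s; Δx = 2·1 + ½·-4·1² = 0 m; v ends -2 m/s.
6–11 s: v starts -2 m/s; Δx = -2·5 + ½·7·5² = 77.5 m; v ends 33 m/s.
x(11) = -6 + Σ Δx = 69 m.

69 m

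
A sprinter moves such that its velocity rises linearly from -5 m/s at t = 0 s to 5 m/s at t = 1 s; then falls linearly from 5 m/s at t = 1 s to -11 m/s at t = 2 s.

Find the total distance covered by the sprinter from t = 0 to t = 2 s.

Total distance travelled is ∫|v| dt — sum the magnitudes of each area piece.
0–1 s: v = 0 at t = 0.5 s; triangle areas 1.25 + 1.25 = 2.5 m
1–2 s: v = 0 at t = 1.3125 s; triangle areas 0.78125 + 3.78125 = 4.5625 m
Total distance = 7.0625 m

7.0625 m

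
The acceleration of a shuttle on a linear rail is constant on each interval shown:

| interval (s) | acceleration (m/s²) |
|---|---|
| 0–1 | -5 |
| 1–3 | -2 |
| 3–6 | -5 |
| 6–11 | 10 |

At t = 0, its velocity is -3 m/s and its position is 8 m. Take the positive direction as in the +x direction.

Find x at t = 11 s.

-86 m

On each constant-a segment, Δv = aΔt and Δx = v₀Δt + ½aΔt²; chain segment to segment.
0–1 s: v starts -3 m/s; Δx = -3·1 + ½·-5·1² = -5.5 m; v ends -8 m/s.
1–3 s: v starts -8 m/s; Δx = -8·2 + ½·-2·2² = -20 m; v ends -12 m/s.
3–6 s: v starts -12 m/s; Δx = -12·3 + ½·-5·3² = -58.5 m; v ends -27 m/s.
6–11 s: v starts -27 m/s; Δx = -27·5 + ½·10·5² = -10 m; v ends 23 m/s.
x(11) = 8 + Σ Δx = -86 m.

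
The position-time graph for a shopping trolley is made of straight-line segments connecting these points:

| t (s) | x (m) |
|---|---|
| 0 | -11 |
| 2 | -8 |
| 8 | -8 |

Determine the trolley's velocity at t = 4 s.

0 m/s

Velocity is the slope of the x-t graph on 2–8 s: (-8 − -8)/(8 − 2) = 0 m/s.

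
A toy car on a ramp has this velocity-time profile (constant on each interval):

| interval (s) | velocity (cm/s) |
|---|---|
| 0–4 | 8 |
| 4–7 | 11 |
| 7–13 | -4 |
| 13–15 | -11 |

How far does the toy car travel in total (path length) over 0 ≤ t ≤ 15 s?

Total distance travelled is ∫|v| dt — sum the magnitudes of each area piece.
0–4 s: |8| × 4 = 32 cm
4–7 s: |11| × 3 = 33 cm
7–13 s: |-4| × 6 = 24 cm
13–15 s: |-11| × 2 = 22 cm
Total distance = 111 cm

111 cm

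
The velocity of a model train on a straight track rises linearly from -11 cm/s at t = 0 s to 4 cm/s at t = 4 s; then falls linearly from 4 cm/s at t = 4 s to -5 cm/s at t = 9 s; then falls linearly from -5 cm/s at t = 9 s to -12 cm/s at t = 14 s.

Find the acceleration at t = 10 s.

-1.4 cm/s²

Acceleration is the slope of the v-t graph on 9–14 s: (-12 − -5)/(14 − 9) = -1.4 cm/s².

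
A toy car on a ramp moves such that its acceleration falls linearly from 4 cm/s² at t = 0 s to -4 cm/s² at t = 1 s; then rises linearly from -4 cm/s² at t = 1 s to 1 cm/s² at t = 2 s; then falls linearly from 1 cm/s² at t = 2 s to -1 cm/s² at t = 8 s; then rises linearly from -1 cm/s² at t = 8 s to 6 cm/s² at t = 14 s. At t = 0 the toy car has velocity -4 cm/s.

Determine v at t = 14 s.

Δv equals the area under the a-t graph; then v = v₀ + Δv.
0–1 s: ½(4 + -4)(1) = 0 cm/s
1–2 s: ½(-4 + 1)(1) = -1.5 cm/s
2–8 s: ½(1 + -1)(6) = 0 cm/s
8–14 s: ½(-1 + 6)(6) = 15 cm/s
Δv = 13.5 cm/s, so v(14) = -4 + (13.5) = 9.5 cm/s.

9.5 cm/s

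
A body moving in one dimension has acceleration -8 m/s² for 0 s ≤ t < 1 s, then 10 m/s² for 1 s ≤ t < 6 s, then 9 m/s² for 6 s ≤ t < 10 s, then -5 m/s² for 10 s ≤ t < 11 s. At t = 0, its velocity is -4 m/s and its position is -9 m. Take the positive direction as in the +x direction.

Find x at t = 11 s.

343.5 m

On each constant-a segment, Δv = aΔt and Δx = v₀Δt + ½aΔt²; chain segment to segment.
0–1 s: v starts -4 m/s; Δx = -4·1 + ½·-8·1² = -8 m; v ends -12 m/s.
1–6 s: v starts -12 m/s; Δx = -12·5 + ½·10·5² = 65 m; v ends 38 m/s.
6–10 s: v starts 38 m/s; Δx = 38·4 + ½·9·4² = 224 m; v ends 74 m/s.
10–11 s: v starts 74 m/s; Δx = 74·1 + ½·-5·1² = 71.5 m; v ends 69 m/s.
x(11) = -9 + Σ Δx = 343.5 m.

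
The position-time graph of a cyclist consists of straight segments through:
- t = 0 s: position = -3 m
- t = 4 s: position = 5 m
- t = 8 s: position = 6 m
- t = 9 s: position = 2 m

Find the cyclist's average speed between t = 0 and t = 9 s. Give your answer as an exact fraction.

13/9 m/s

Average speed = (total path length)/(elapsed time); on a piecewise-linear x-t graph the path length is Σ|Δx|.
0–4 s: |Δx| = |5 − -3| = 8 m
4–8 s: |Δx| = |6 − 5| = 1 m
8–9 s: |Δx| = |2 − 6| = 4 m
Total path = 13 m; average speed = 13/9 = 13/9 m/s.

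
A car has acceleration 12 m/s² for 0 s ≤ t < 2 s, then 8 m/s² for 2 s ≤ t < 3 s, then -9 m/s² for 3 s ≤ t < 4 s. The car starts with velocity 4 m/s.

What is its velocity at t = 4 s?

Δv equals the area under the a-t graph; then v = v₀ + Δv.
0–2 s: 12 × 2 = 24 m/s
2–3 s: 8 × 1 = 8 m/s
3–4 s: -9 × 1 = -9 m/s
Δv = 23 m/s, so v(4) = 4 + (23) = 27 m/s.

27 m/s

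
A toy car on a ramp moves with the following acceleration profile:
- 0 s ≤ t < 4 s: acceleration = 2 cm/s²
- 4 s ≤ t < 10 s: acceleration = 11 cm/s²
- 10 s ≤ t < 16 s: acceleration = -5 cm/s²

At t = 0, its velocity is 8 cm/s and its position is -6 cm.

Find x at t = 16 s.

On each constant-a segment, Δv = aΔt and Δx = v₀Δt + ½aΔt²; chain segment to segment.
0–4 s: v starts 8 cm/s; Δx = 8·4 + ½·2·4² = 48 cm; v ends 16 cm/s.
4–10 s: v starts 16 cm/s; Δx = 16·6 + ½·11·6² = 294 cm; v ends 82 cm/s.
10–16 s: v starts 82 cm/s; Δx = 82·6 + ½·-5·6² = 402 cm; v ends 52 cm/s.
x(16) = -6 + Σ Δx = 738 cm.

738 cm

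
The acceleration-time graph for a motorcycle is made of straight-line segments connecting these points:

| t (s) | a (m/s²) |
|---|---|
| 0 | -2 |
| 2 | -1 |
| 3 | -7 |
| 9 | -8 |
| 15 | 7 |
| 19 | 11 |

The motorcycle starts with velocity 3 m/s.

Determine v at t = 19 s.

Δv equals the area under the a-t graph; then v = v₀ + Δv.
0–2 s: ½(-2 + -1)(2) = -3 m/s
2–3 s: ½(-1 + -7)(1) = -4 m/s
3–9 s: ½(-7 + -8)(6) = -45 m/s
9–15 s: ½(-8 + 7)(6) = -3 m/s
15–19 s: ½(7 + 11)(4) = 36 m/s
Δv = -19 m/s, so v(19) = 3 + (-19) = -16 m/s.

-16 m/s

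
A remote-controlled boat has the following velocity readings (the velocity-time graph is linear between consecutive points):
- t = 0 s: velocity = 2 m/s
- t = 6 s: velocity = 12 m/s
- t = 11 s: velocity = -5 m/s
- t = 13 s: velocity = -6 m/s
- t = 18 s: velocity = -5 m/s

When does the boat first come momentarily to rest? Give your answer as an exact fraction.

v changes sign on 6–11 s (from 12 to -5); the graph is linear there, so v = 0 at t = 6 + (-12)·(11 − 6)/(-5 − 12) = 162/17 s.

t = 162/17 s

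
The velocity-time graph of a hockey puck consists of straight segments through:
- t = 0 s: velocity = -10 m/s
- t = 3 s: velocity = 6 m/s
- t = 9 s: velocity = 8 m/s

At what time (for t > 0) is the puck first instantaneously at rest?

v changes sign on 0–3 s (from -10 to 6); the graph is linear there, so v = 0 at t = 0 + (10)·(3 − 0)/(6 − -10) = 1.875 s.

t = 1.875 s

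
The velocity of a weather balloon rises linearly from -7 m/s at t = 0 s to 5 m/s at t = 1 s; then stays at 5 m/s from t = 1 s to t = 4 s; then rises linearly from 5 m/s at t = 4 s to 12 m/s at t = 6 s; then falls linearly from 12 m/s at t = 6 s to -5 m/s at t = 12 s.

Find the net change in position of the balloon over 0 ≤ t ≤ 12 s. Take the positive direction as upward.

Net displacement equals the area under the velocity-time graph (areas below the axis count negative).
0–1 s: ½(-7 + 5)(1) = -1 m
1–4 s: 5 × 3 = 15 m
4–6 s: ½(5 + 12)(2) = 17 m
6–12 s: ½(12 + -5)(6) = 21 m
Net displacement = 52 m

52 m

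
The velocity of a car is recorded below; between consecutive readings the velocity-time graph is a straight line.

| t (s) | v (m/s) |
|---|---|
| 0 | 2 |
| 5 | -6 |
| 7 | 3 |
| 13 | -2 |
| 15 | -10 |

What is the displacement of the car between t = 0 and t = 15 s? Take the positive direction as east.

-22 m

Net displacement equals the area under the velocity-time graph (areas below the axis count negative).
0–5 s: ½(2 + -6)(5) = -10 m
5–7 s: ½(-6 + 3)(2) = -3 m
7–13 s: ½(3 + -2)(6) = 3 m
13–15 s: ½(-2 + -10)(2) = -12 m
Net displacement = -22 m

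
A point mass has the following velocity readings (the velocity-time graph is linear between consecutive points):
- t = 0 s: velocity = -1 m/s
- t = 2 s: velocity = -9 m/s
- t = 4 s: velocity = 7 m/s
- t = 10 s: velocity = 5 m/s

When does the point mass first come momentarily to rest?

v changes sign on 2–4 s (from -9 to 7); the graph is linear there, so v = 0 at t = 2 + (9)·(4 − 2)/(7 − -9) = 3.125 s.

t = 3.125 s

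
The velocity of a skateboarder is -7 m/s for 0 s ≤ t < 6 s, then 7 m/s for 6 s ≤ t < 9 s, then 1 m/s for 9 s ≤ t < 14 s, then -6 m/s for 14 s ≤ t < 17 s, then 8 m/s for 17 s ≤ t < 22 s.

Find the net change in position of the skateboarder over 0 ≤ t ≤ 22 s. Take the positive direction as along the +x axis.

Net displacement equals the area under the velocity-time graph (areas below the axis count negative).
0–6 s: -7 × 6 = -42 m
6–9 s: 7 × 3 = 21 m
9–14 s: 1 × 5 = 5 m
14–17 s: -6 × 3 = -18 m
17–22 s: 8 × 5 = 40 m
Net displacement = 6 m

6 m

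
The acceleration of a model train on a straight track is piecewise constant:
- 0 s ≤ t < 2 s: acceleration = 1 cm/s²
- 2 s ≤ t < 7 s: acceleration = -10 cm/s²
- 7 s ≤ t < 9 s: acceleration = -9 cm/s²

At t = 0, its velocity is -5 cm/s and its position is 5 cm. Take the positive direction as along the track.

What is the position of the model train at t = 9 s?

-267 cm

On each constant-a segment, Δv = aΔt and Δx = v₀Δt + ½aΔt²; chain segment to segment.
0–2 s: v starts -5 cm/s; Δx = -5·2 + ½·1·2² = -8 cm; v ends -3 cm/s.
2–7 s: v starts -3 cm/s; Δx = -3·5 + ½·-10·5² = -140 cm; v ends -53 cm/s.
7–9 s: v starts -53 cm/s; Δx = -53·2 + ½·-9·2² = -124 cm; v ends -71 cm/s.
x(9) = 5 + Σ Δx = -267 cm.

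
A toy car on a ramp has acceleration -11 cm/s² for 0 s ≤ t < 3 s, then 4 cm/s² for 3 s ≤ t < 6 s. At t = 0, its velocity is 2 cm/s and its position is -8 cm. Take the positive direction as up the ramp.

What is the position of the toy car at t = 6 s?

-126.5 cm

On each constant-a segment, Δv = aΔt and Δx = v₀Δt + ½aΔt²; chain segment to segment.
0–3 s: v starts 2 cm/s; Δx = 2·3 + ½·-11·3² = -43.5 cm; v ends -31 cm/s.
3–6 s: v starts -31 cm/s; Δx = -31·3 + ½·4·3² = -75 cm; v ends -19 cm/s.
x(6) = -8 + Σ Δx = -126.5 cm.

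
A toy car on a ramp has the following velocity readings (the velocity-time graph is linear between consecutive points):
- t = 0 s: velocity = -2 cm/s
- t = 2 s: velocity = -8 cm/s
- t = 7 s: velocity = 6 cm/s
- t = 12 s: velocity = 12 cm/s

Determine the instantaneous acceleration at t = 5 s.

2.8 cm/s²

Acceleration is the slope of the v-t graph on 2–7 s: (6 − -8)/(7 − 2) = 2.8 cm/s².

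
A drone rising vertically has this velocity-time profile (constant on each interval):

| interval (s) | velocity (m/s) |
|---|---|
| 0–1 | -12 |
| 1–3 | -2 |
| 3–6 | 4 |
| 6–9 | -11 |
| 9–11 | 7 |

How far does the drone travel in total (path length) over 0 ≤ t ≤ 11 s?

Total distance travelled is ∫|v| dt — sum the magnitudes of each area piece.
0–1 s: |-12| × 1 = 12 m
1–3 s: |-2| × 2 = 4 m
3–6 s: |4| × 3 = 12 m
6–9 s: |-11| × 3 = 33 m
9–11 s: |7| × 2 = 14 m
Total distance = 75 m

75 m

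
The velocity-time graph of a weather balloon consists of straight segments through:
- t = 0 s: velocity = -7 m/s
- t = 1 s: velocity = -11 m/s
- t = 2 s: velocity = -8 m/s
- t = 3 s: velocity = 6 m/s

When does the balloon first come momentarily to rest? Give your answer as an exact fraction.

v changes sign on 2–3 s (from -8 to 6); the graph is linear there, so v = 0 at t = 2 + (8)·(3 − 2)/(6 − -8) = 18/7 s.

t = 18/7 s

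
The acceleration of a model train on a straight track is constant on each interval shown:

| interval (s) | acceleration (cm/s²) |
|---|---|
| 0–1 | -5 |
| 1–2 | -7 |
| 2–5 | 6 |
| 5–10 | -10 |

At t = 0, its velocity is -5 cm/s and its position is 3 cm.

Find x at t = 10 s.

-162 cm

On each constant-a segment, Δv = aΔt and Δx = v₀Δt + ½aΔt²; chain segment to segment.
0–1 s: v starts -5 cm/s; Δx = -5·1 + ½·-5·1² = -7.5 cm; v ends -10 cm/s.
1–2 s: v starts -10 cm/s; Δx = -10·1 + ½·-7·1² = -13.5 cm; v ends -17 cm/s.
2–5 s: v starts -17 cm/s; Δx = -17·3 + ½·6·3² = -24 cm; v ends 1 cm/s.
5–10 s: v starts 1 cm/s; Δx = 1·5 + ½·-10·5² = -120 cm; v ends -49 cm/s.
x(10) = 3 + Σ Δx = -162 cm.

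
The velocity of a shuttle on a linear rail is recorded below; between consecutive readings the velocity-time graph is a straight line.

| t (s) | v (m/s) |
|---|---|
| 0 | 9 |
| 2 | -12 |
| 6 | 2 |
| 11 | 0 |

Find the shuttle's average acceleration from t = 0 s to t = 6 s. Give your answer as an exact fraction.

Average acceleration = Δv/Δt = (2 − 9)/(6 − 0) = -7/6 m/s².

-7/6 m/s²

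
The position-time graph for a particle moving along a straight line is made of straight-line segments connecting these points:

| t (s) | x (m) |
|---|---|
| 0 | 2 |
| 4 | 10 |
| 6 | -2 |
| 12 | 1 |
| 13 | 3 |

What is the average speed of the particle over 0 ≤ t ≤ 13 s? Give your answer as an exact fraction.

Average speed = (total path length)/(elapsed time); on a piecewise-linear x-t graph the path length is Σ|Δx|.
0–4 s: |Δx| = |10 − 2| = 8 m
4–6 s: |Δx| = |-2 − 10| = 12 m
6–12 s: |Δx| = |1 − -2| = 3 m
12–13 s: |Δx| = |3 − 1| = 2 m
Total path = 25 m; average speed = 25/13 = 25/13 m/s.

25/13 m/s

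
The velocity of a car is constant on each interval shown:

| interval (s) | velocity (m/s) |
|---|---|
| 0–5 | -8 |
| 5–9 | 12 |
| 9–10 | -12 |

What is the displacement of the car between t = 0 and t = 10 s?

Net displacement equals the area under the velocity-time graph (areas below the axis count negative).
0–5 s: -8 × 5 = -40 m
5–9 s: 12 × 4 = 48 m
9–10 s: -12 × 1 = -12 m
Net displacement = -4 m

-4 m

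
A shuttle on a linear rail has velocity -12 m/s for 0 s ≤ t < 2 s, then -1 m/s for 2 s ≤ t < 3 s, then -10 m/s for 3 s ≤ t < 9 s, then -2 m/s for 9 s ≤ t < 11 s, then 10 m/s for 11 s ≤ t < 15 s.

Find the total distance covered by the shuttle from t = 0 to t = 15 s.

Total distance travelled is ∫|v| dt — sum the magnitudes of each area piece.
0–2 s: |-12| × 2 = 24 m
2–3 s: |-1| × 1 = 1 m
3–9 s: |-10| × 6 = 60 m
9–11 s: |-2| × 2 = 4 m
11–15 s: |10| × 4 = 40 m
Total distance = 129 m

129 m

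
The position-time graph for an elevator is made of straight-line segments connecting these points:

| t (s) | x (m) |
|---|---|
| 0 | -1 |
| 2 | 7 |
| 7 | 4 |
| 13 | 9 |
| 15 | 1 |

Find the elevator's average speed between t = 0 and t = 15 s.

1.6 m/s

Average speed = (total path length)/(elapsed time); on a piecewise-linear x-t graph the path length is Σ|Δx|.
0–2 s: |Δx| = |7 − -1| = 8 m
2–7 s: |Δx| = |4 − 7| = 3 m
7–13 s: |Δx| = |9 − 4| = 5 m
13–15 s: |Δx| = |1 − 9| = 8 m
Total path = 24 m; average speed = 24/15 = 1.6 m/s.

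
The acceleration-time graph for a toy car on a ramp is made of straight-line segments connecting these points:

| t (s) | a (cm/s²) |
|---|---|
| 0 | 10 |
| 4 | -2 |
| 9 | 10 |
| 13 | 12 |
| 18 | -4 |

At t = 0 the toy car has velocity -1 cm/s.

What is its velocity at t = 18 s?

Δv equals the area under the a-t graph; then v = v₀ + Δv.
0–4 s: ½(10 + -2)(4) = 16 cm/s
4–9 s: ½(-2 + 10)(5) = 20 cm/s
9–13 s: ½(10 + 12)(4) = 44 cm/s
13–18 s: ½(12 + -4)(5) = 20 cm/s
Δv = 100 cm/s, so v(18) = -1 + (100) = 99 cm/s.

99 cm/s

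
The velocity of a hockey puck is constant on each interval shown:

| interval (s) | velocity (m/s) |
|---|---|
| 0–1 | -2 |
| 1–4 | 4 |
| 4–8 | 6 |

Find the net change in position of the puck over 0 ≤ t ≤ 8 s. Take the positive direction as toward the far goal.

34 m

Net displacement equals the area under the velocity-time graph (areas below the axis count negative).
0–1 s: -2 × 1 = -2 m
1–4 s: 4 × 3 = 12 m
4–8 s: 6 × 4 = 24 m
Net displacement = 34 m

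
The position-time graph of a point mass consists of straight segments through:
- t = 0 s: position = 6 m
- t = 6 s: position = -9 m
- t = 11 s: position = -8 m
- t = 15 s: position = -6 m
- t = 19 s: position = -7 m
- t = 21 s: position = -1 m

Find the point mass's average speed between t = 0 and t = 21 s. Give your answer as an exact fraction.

25/21 m/s

Average speed = (total path length)/(elapsed time); on a piecewise-linear x-t graph the path length is Σ|Δx|.
0–6 s: |Δx| = |-9 − 6| = 15 m
6–11 s: |Δx| = |-8 − -9| = 1 m
11–15 s: |Δx| = |-6 − -8| = 2 m
15–19 s: |Δx| = |-7 − -6| = 1 m
19–21 s: |Δx| = |-1 − -7| = 6 m
Total path = 25 m; average speed = 25/21 = 25/21 m/s.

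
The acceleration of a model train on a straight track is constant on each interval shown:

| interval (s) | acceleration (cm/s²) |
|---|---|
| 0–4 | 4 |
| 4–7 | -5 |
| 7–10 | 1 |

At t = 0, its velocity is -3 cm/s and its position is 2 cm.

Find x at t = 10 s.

37 cm

On each constant-a segment, Δv = aΔt and Δx = v₀Δt + ½aΔt²; chain segment to segment.
0–4 s: v starts -3 cm/s; Δx = -3·4 + ½·4·4² = 20 cm; v ends 13 cm/s.
4–7 s: v starts 13 cm/s; Δx = 13·3 + ½·-5·3² = 16.5 cm; v ends -2 cm/s.
7–10 s: v starts -2 cm/s; Δx = -2·3 + ½·1·3² = -1.5 cm; v ends 1 cm/s.
x(10) = 2 + Σ Δx = 37 cm.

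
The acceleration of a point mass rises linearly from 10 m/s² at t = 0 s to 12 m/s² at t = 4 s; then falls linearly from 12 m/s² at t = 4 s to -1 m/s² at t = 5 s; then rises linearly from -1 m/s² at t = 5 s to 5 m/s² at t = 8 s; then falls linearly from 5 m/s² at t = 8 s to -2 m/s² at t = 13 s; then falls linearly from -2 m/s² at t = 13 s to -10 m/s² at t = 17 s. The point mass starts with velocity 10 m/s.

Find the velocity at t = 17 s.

49 m/s

Δv equals the area under the a-t graph; then v = v₀ + Δv.
0–4 s: ½(10 + 12)(4) = 44 m/s
4–5 s: ½(12 + -1)(1) = 5.5 m/s
5–8 s: ½(-1 + 5)(3) = 6 m/s
8–13 s: ½(5 + -2)(5) = 7.5 m/s
13–17 s: ½(-2 + -10)(4) = -24 m/s
Δv = 39 m/s, so v(17) = 10 + (39) = 49 m/s.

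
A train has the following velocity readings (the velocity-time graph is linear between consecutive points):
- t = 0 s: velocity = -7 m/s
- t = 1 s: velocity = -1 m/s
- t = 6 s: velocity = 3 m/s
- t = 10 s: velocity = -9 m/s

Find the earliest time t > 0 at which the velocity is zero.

v changes sign on 1–6 s (from -1 to 3); the graph is linear there, so v = 0 at t = 1 + (1)·(6 − 1)/(3 − -1) = 2.25 s.

t = 2.25 s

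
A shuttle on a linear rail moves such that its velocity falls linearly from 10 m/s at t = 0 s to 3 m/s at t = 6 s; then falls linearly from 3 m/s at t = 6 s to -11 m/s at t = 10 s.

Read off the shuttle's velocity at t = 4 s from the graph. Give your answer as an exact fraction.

On 0–6 s the graph is linear from 10 to 3 m/s: v(4) = 10 + (3 − 10)·(4 − 0)/(6 − 0) = 16/3 m/s.

16/3 m/s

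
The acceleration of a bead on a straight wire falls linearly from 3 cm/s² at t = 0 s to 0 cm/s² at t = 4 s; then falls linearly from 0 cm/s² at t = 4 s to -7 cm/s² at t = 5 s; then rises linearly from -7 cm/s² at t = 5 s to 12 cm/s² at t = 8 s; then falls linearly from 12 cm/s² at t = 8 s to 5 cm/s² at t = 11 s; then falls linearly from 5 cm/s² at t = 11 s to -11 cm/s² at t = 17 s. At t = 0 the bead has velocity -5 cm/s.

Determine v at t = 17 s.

Δv equals the area under the a-t graph; then v = v₀ + Δv.
0–4 s: ½(3 + 0)(4) = 6 cm/s
4–5 s: ½(0 + -7)(1) = -3.5 cm/s
5–8 s: ½(-7 + 12)(3) = 7.5 cm/s
8–11 s: ½(12 + 5)(3) = 25.5 cm/s
11–17 s: ½(5 + -11)(6) = -18 cm/s
Δv = 17.5 cm/s, so v(17) = -5 + (17.5) = 12.5 cm/s.

12.5 cm/s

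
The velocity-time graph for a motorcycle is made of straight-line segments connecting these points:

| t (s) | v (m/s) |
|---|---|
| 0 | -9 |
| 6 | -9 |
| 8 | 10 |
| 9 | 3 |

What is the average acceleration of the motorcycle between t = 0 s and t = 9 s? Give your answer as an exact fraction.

4/3 m/s²

Average acceleration = Δv/Δt = (3 − -9)/(9 − 0) = 4/3 m/s².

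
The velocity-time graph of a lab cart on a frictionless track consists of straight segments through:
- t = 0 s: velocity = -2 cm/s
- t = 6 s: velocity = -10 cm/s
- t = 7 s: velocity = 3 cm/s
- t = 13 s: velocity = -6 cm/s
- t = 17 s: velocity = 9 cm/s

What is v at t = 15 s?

1.5 cm/s

On 13–17 s the graph is linear from -6 to 9 cm/s: v(15) = -6 + (9 − -6)·(15 − 13)/(17 − 13) = 1.5 cm/s.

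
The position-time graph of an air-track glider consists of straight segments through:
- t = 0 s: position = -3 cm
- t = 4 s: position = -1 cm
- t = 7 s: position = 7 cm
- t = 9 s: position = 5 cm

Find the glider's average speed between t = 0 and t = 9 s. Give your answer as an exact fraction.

Average speed = (total path length)/(elapsed time); on a piecewise-linear x-t graph the path length is Σ|Δx|.
0–4 s: |Δx| = |-1 − -3| = 2 cm
4–7 s: |Δx| = |7 − -1| = 8 cm
7–9 s: |Δx| = |5 − 7| = 2 cm
Total path = 12 cm; average speed = 12/9 = 4/3 cm/s.

4/3 cm/s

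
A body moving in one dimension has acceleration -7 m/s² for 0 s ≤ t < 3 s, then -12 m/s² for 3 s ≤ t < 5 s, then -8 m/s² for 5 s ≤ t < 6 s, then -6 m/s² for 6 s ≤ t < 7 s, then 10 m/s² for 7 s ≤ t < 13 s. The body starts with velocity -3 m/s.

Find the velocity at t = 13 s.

Δv equals the area under the a-t graph; then v = v₀ + Δv.
0–3 s: -7 × 3 = -21 m/s
3–5 s: -12 × 2 = -24 m/s
5–6 s: -8 × 1 = -8 m/s
6–7 s: -6 × 1 = -6 m/s
7–13 s: 10 × 6 = 60 m/s
Δv = 1 m/s, so v(13) = -3 + (1) = -2 m/s.

-2 m/s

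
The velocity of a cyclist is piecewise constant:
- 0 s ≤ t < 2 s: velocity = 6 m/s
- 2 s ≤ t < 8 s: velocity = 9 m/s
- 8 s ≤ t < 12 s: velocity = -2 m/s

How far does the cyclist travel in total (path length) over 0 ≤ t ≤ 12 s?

74 m

Total distance travelled is ∫|v| dt — sum the magnitudes of each area piece.
0–2 s: |6| × 2 = 12 m
2–8 s: |9| × 6 = 54 m
8–12 s: |-2| × 4 = 8 m
Total distance = 74 m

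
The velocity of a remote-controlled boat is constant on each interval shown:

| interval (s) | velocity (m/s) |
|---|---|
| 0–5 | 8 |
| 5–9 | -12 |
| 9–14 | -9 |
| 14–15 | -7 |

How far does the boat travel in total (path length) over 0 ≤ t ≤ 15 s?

140 m

Distance (not displacement) is the total path length: add the absolute areas under v-t.
0–5 s: |8| × 5 = 40 m
5–9 s: |-12| × 4 = 48 m
9–14 s: |-9| × 5 = 45 m
14–15 s: |-7| × 1 = 7 m
Total distance = 140 m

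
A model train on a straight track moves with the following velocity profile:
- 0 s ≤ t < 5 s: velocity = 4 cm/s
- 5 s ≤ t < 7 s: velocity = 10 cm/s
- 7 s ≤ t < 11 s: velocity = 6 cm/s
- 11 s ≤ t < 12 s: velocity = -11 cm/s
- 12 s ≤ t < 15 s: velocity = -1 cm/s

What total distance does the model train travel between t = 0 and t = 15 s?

Distance (not displacement) is the total path length: add the absolute areas under v-t.
0–5 s: |4| × 5 = 20 cm
5–7 s: |10| × 2 = 20 cm
7–11 s: |6| × 4 = 24 cm
11–12 s: |-11| × 1 = 11 cm
12–15 s: |-1| × 3 = 3 cm
Total distance = 78 cm

78 cm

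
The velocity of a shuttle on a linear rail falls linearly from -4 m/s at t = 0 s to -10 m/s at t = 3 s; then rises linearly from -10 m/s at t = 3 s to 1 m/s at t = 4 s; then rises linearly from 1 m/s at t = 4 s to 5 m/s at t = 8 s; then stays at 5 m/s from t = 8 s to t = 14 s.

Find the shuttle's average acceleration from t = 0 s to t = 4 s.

Average acceleration = Δv/Δt = (1 − -4)/(4 − 0) = 1.25 m/s².

1.25 m/s²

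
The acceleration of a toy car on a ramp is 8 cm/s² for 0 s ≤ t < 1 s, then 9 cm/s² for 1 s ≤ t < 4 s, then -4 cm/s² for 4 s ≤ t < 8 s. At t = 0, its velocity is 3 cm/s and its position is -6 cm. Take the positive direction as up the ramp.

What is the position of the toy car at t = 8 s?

On each constant-a segment, Δv = aΔt and Δx = v₀Δt + ½aΔt²; chain segment to segment.
0–1 s: v starts 3 cm/s; Δx = 3·1 + ½·8·1² = 7 cm; v ends 11 cm/s.
1–4 s: v starts 11 cm/s; Δx = 11·3 + ½·9·3² = 73.5 cm; v ends 38 cm/s.
4–8 s: v starts 38 cm/s; Δx = 38·4 + ½·-4·4² = 120 cm; v ends 22 cm/s.
x(8) = -6 + Σ Δx = 194.5 cm.

194.5 cm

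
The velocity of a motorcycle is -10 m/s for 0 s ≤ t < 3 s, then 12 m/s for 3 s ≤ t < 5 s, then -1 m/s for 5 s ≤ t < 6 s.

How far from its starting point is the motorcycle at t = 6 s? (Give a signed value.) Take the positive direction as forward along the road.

Displacement is the signed area under the v-t curve.
0–3 s: -10 × 3 = -30 m
3–5 s: 12 × 2 = 24 m
5–6 s: -1 × 1 = -1 m
Net displacement = -7 m

-7 m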